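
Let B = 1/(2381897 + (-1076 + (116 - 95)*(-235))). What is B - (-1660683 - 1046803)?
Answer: 6432678082597/2375886 ≈ 2.7075e+6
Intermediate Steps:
B = 1/2375886 (B = 1/(2381897 + (-1076 + 21*(-235))) = 1/(2381897 + (-1076 - 4935)) = 1/(2381897 - 6011) = 1/2375886 ≈ 4.2090e-7)
B - (-1660683 - 1046803) = 1/2375886 - (-1660683 - 1046803) = 1/2375886 - 1*(-2707486) = 1/2375886 + 2707486 = 6432678082597/2375886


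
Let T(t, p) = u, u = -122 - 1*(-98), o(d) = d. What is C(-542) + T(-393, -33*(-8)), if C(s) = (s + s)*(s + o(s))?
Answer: 1175032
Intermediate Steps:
u = -24 (u = -122 + 98 = -24)
T(t, p) = -24
C(s) = 4*s**2 (C(s) = (s + s)*(s + s) = (2*s)*(2*s) = 4*s**2)
C(-542) + T(-393, -33*(-8)) = 4*(-542)**2 - 24 = 4*293764 - 24 = 1175056 - 24 = 1175032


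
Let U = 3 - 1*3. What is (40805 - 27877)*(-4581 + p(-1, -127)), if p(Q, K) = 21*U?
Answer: -59223168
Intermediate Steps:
U = 0 (U = 3 - 3 = 0)
p(Q, K) = 0 (p(Q, K) = 21*0 = 0)
(40805 - 27877)*(-4581 + p(-1, -127)) = (40805 - 27877)*(-4581 + 0) = 12928*(-4581) = -59223168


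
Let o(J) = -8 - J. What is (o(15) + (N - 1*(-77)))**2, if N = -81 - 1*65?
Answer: 8464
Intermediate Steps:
N = -146 (N = -81 - 65 = -146)
(o(15) + (N - 1*(-77)))**2 = ((-8 - 1*15) + (-146 - 1*(-77)))**2 = ((-8 - 15) + (-146 + 77))**2 = (-23 - 69)**2 = (-92)**2 = 8464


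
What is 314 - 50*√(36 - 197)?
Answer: 314 - 50*I*√161 ≈ 314.0 - 634.43*I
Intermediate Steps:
314 - 50*√(36 - 197) = 314 - 50*I*√161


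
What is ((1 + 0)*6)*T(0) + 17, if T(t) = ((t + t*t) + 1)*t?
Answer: 17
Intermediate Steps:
T(t) = t*(1 + t + t²) (T(t) = ((t + t²) + 1)*t = (1 + t + t²)*t = t*(1 + t + t²))
((1 + 0)*6)*T(0) + 17 = ((1 + 0)*6)*(0*(1 + 0 + 0²)) + 17 = (1*6)*(0*(1 + 0 + 0)) + 17 = 6*(0*1) + 17 = 6*0 + 17 = 0 + 17 = 17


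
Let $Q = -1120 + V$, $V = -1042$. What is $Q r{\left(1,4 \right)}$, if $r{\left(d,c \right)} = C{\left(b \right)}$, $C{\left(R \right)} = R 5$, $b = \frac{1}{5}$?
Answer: $-2162$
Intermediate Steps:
$b = \frac{1}{5} \approx 0.2$
$C{\left(R \right)} = 5 R$
$r{\left(d,c \right)} = 1$ ($r{\left(d,c \right)} = 5 \cdot \frac{1}{5} = 1$)
$Q = -2162$ ($Q = -1120 - 1042 = -2162$)
$Q r{\left(1,4 \right)} = \left(-2162\right) 1 = -2162$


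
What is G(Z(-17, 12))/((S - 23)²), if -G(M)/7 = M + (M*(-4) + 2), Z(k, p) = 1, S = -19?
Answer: 1/252 ≈ 0.0039683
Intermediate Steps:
G(M) = -14 + 21*M (G(M) = -7*(M + (M*(-4) + 2)) = -7*(M + (-4*M + 2)) = -7*(M + (2 - 4*M)) = -7*(2 - 3*M) = -14 + 21*M)
G(Z(-17, 12))/((S - 23)²) = (-14 + 21*1)/((-19 - 23)²) = (-14 + 21)/((-42)²) = 7/1764 = 7*(1/1764) = 1/252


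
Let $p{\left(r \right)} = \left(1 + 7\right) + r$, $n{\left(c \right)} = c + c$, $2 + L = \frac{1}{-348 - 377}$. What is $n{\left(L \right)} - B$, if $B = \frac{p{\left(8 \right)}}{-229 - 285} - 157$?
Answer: $\frac{28513011}{186325} \approx 153.03$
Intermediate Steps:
$L = - \frac{1451}{725}$ ($L = -2 + \frac{1}{-348 - 377} = -2 + \frac{1}{-725} = -2 - \frac{1}{725} = - \frac{1451}{725} \approx -2.0014$)
$n{\left(c \right)} = 2 c$
$p{\left(r \right)} = 8 + r$
$B = - \frac{40357}{257}$ ($B = \frac{8 + 8}{-229 - 285} - 157 = \frac{16}{-514} - 157 = 16 \left(- \frac{1}{514}\right) - 157 = - \frac{8}{257} - 157 = - \frac{40357}{257} \approx -157.03$)
$n{\left(L \right)} - B = 2 \left(- \frac{1451}{725}\right) - - \frac{40357}{257} = - \frac{2902}{725} + \frac{40357}{257} = \frac{28513011}{186325}$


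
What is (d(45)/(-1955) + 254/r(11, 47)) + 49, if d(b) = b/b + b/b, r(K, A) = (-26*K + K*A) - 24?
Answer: 883727/17595 ≈ 50.226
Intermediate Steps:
r(K, A) = -24 - 26*K + A*K (r(K, A) = (-26*K + A*K) - 24 = -24 - 26*K + A*K)
d(b) = 2 (d(b) = 1 + 1 = 2)
(d(45)/(-1955) + 254/r(11, 47)) + 49 = (2/(-1955) + 254/(-24 - 26*11 + 47*11)) + 49 = (2*(-1/1955) + 254/(-24 - 286 + 517)) + 49 = (-2/1955 + 254/207) + 49 = 21572/17595 + 49 = 883727/17595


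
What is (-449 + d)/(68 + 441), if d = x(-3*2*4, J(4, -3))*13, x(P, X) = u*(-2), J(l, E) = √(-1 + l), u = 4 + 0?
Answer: -553/509 ≈ -1.0864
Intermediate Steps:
u = 4
x(P, X) = -8 (x(P, X) = 4*(-2) = -8)
d = -104 (d = -8*13 = -104)
(-449 + d)/(68 + 441) = (-449 - 104)/(68 + 441) = -553/509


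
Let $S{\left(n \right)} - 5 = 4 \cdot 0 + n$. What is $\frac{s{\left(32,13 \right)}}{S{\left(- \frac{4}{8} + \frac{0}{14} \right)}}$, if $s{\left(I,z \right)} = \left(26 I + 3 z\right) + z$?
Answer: $\frac{1768}{9} \approx 196.44$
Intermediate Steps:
$s{\left(I,z \right)} = 4 z + 26 I$ ($s{\left(I,z \right)} = \left(3 z + 26 I\right) + z = 4 z + 26 I$)
$S{\left(n \right)} = 5 + n$ ($S{\left(n \right)} = 5 + \left(4 \cdot 0 + n\right) = 5 + \left(0 + n\right) = 5 + n$)
$\frac{s{\left(32,13 \right)}}{S{\left(- \frac{4}{8} + \frac{0}{14} \right)}} = \frac{4 \cdot 13 + 26 \cdot 32}{5 + \left(- \frac{4}{8} + \frac{0}{14}\right)} = \frac{52 + 832}{5 + \left(\left(-4\right) \frac{1}{8} + 0 \cdot \frac{1}{14}\right)} = \frac{884}{5 + \left(- \frac{1}{2} + 0\right)} = \frac{884}{5 - \frac{1}{2}} = \frac{884}{\frac{9}{2}} = 884 \cdot \frac{2}{9} = \frac{1768}{9}$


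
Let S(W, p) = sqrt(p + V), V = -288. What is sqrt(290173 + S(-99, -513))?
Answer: sqrt(290173 + 3*I*sqrt(89)) ≈ 538.68 + 0.026*I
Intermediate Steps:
S(W, p) = sqrt(-288 + p) (S(W, p) = sqrt(p - 288) = sqrt(-288 + p))
sqrt(290173 + S(-99, -513)) = sqrt(290173 + sqrt(-288 - 513)) = sqrt(290173 + sqrt(-801)) = sqrt(290173 + 3*I*sqrt(89))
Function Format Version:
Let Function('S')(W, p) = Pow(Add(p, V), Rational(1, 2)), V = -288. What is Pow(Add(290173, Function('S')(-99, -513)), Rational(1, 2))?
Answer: Pow(Add(290173, Mul(3, I, Pow(89, Rational(1, 2)))), Rational(1, 2)) ≈ Add(538.68, Mul(0.026, I))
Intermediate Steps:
Function('S')(W, p) = Pow(Add(-288, p), Rational(1, 2)) (Function('S')(W, p) = Pow(Add(p, -288), Rational(1, 2)) = Pow(Add(-288, p), Rational(1, 2)))
Pow(Add(290173, Function('S')(-99, -513)), Rational(1, 2)) = Pow(Add(290173, Pow(Add(-288, -513), Rational(1, 2))), Rational(1, 2)) = Pow(Add(290173, Pow(-801, Rational(1, 2))), Rational(1, 2)) = Pow(Add(290173, Mul(3, I, Pow(89, Rational(1, 2)))), Rational(1, 2))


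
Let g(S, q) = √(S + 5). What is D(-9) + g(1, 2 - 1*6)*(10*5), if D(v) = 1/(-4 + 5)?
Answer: 1 + 50*√6 ≈ 123.47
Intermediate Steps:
g(S, q) = √(5 + S)
D(v) = 1 (D(v) = 1/1 = 1)
D(-9) + g(1, 2 - 1*6)*(10*5) = 1 + √(5 + 1)*(10*5) = 1 + √6*50 = 1 + 50*√6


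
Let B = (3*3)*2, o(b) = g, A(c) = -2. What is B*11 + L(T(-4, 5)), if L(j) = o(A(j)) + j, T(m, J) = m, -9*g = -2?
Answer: 1748/9 ≈ 194.22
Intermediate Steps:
g = 2/9 (g = -⅑*(-2) = 2/9 ≈ 0.22222)
o(b) = 2/9
B = 18 (B = 9*2 = 18)
L(j) = 2/9 + j
B*11 + L(T(-4, 5)) = 18*11 + (2/9 - 4) = 198 - 34/9 = 1748/9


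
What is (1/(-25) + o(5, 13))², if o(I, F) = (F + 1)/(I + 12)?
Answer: 110889/180625 ≈ 0.61392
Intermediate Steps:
o(I, F) = (1 + F)/(12 + I)
(1/(-25) + o(5, 13))² = (1/(-25) + (1 + 13)/(12 + 5))² = (-1/25 + 14/17)² = (333/425)² = 110889/180625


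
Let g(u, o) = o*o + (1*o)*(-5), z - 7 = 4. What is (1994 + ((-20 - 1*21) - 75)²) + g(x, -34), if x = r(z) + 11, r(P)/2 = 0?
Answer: 16776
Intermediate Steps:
z = 11 (z = 7 + 4 = 11)
r(P) = 0 (r(P) = 2*0 = 0)
x = 11 (x = 0 + 11 = 11)
g(u, o) = o² - 5*o (g(u, o) = o² + o*(-5) = o² - 5*o)
(1994 + ((-20 - 1*21) - 75)²) + g(x, -34) = (1994 + ((-20 - 1*21) - 75)²) - 34*(-5 - 34) = (1994 + ((-20 - 21) - 75)²) - 34*(-39) = (1994 + (-41 - 75)²) + 1326 = (1994 + (-116)²) + 1326 = (1994 + 13456) + 1326 = 15450 + 1326 = 16776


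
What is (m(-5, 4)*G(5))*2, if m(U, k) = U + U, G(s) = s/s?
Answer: -20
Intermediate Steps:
G(s) = 1
m(U, k) = 2*U
(m(-5, 4)*G(5))*2 = ((2*(-5))*1)*2 = -10*1*2 = -10*2 = -20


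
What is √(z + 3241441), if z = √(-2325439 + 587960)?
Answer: √(3241441 + I*√1737479) ≈ 1800.4 + 0.366*I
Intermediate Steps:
z = I*√1737479 (z = √(-1737479) = I*√1737479 ≈ 1318.1*I)
√(z + 3241441) = √(I*√1737479 + 3241441) = √(3241441 + I*√1737479)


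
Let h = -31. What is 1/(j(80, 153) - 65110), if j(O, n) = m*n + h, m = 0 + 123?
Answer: -1/46322 ≈ -2.1588e-5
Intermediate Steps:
m = 123
j(O, n) = -31 + 123*n (j(O, n) = 123*n - 31 = -31 + 123*n)
1/(j(80, 153) - 65110) = 1/((-31 + 123*153) - 65110) = 1/((-31 + 18819) - 65110) = 1/(18788 - 65110) = 1/(-46322) = -1/46322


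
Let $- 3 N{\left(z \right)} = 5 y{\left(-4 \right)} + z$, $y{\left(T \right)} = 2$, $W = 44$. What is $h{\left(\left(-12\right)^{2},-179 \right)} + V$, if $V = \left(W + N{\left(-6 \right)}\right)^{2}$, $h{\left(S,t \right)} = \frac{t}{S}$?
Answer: $\frac{261965}{144} \approx 1819.2$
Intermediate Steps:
$N{\left(z \right)} = - \frac{10}{3} - \frac{z}{3}$ ($N{\left(z \right)} = - \frac{5 \cdot 2 + z}{3} = - \frac{10 + z}{3} = - \frac{10}{3} - \frac{z}{3}$)
$V = \frac{16384}{9}$ ($V = \left(44 - \frac{4}{3}\right)^{2} = \left(\frac{128}{3}\right)^{2} = \frac{16384}{9} \approx 1820.4$)
$h{\left(\left(-12\right)^{2},-179 \right)} + V = - \frac{179}{\left(-12\right)^{2}} + \frac{16384}{9} = - \frac{179}{144} + \frac{16384}{9} = \frac{261965}{144}$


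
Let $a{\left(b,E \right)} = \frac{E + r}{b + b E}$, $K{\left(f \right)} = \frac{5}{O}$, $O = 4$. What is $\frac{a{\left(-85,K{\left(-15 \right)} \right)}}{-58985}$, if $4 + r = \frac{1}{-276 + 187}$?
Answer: $- \frac{983}{4015993725} \approx -2.4477 \cdot 10^{-7}$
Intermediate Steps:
$r = - \frac{357}{89}$ ($r = -4 + \frac{1}{-276 + 187} = -4 + \frac{1}{-89} = -4 - \frac{1}{89} = - \frac{357}{89} \approx -4.0112$)
$K{\left(f \right)} = \frac{5}{4}$
$a{\left(b,E \right)} = \frac{- \frac{357}{89} + E}{b + E b}$ ($a{\left(b,E \right)} = \frac{E - \frac{357}{89}}{b + b E} = \frac{- \frac{357}{89} + E}{b + E b}$)
$\frac{a{\left(-85,K{\left(-15 \right)} \right)}}{-58985} = \frac{\frac{1}{-85} \frac{1}{1 + \frac{5}{4}} \left(- \frac{357}{89} + \frac{5}{4}\right)}{-58985} = \left(- \frac{1}{85}\right) \frac{1}{\frac{9}{4}} \left(- \frac{983}{356}\right) \left(- \frac{1}{58985}\right) = \left(- \frac{1}{85}\right) \frac{4}{9} \left(- \frac{983}{356}\right) \left(- \frac{1}{58985}\right) = \frac{983}{68085} \left(- \frac{1}{58985}\right) = - \frac{983}{4015993725}$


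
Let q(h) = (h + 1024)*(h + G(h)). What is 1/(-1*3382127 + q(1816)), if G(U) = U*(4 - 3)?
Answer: 1/6932753 ≈ 1.4424e-7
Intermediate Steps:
G(U) = U (G(U) = U*1 = U)
q(h) = 2*h*(1024 + h) (q(h) = (h + 1024)*(h + h) = (1024 + h)*(2*h) = 2*h*(1024 + h))
1/(-1*3382127 + q(1816)) = 1/(-1*3382127 + 2*1816*(1024 + 1816)) = 1/(-3382127 + 2*1816*2840) = 1/(-3382127 + 10314880) = 1/6932753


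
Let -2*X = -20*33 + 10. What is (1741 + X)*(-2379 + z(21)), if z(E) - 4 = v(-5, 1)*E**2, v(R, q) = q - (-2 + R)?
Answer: 2382098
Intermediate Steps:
v(R, q) = 2 + q - R (v(R, q) = q + (2 - R) = 2 + q - R)
X = 325 (X = -(-20*33 + 10)/2 = -(-660 + 10)/2 = -1/2*(-650) = 325)
z(E) = 4 + 8*E**2 (z(E) = 4 + (2 + 1 - 1*(-5))*E**2 = 4 + (2 + 1 + 5)*E**2 = 4 + 8*E**2)
(1741 + X)*(-2379 + z(21)) = (1741 + 325)*(-2379 + (4 + 8*21**2)) = 2066*(-2379 + (4 + 8*441)) = 2066*(-2379 + (4 + 3528)) = 2066*(-2379 + 3532) = 2066*1153 = 2382098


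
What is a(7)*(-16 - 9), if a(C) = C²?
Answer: -1225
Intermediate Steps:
a(7)*(-16 - 9) = 7²*(-16 - 9) = 49*(-25) = -1225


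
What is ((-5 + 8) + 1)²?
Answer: 16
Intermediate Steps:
((-5 + 8) + 1)² = (3 + 1)² = 4² = 16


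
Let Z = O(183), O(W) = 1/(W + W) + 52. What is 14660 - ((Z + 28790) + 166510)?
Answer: -66133273/366 ≈ -1.8069e+5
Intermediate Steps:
O(W) = 52 + 1/(2*W) (O(W) = 1/(2*W) + 52 = 52 + 1/(2*W))
Z = 19033/366 (Z = 52 + (½)/183 = 52 + (½)*(1/183) = 52 + 1/366 = 19033/366 ≈ 52.003)
14660 - ((Z + 28790) + 166510) = 14660 - ((19033/366 + 28790) + 166510) = 14660 - (10556173/366 + 166510) = 14660 - 1*71498833/366 = 14660 - 71498833/366 = -66133273/366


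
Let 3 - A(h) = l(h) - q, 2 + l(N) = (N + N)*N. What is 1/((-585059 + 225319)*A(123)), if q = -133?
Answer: 1/10931059640 ≈ 9.1482e-11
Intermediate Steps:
l(N) = -2 + 2*N² (l(N) = -2 + (N + N)*N = -2 + (2*N)*N = -2 + 2*N²)
A(h) = -128 - 2*h² (A(h) = 3 - ((-2 + 2*h²) - 1*(-133)) = 3 - ((-2 + 2*h²) + 133) = 3 - (131 + 2*h²) = 3 + (-131 - 2*h²) = -128 - 2*h²)
1/((-585059 + 225319)*A(123)) = 1/((-585059 + 225319)*(-128 - 2*123²)) = 1/((-359740)*(-128 - 2*15129)) = -1/(359740*(-128 - 30258)) = -1/359740/(-30386) = -1/359740*(-1/30386) = 1/10931059640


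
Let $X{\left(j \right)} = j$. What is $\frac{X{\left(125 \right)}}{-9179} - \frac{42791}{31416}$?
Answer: $- \frac{56672227}{41195352} \approx -1.3757$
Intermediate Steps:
$\frac{X{\left(125 \right)}}{-9179} - \frac{42791}{31416} = \frac{125}{-9179} - \frac{42791}{31416} = 125 \left(- \frac{1}{9179}\right) - \frac{6113}{4488} = - \frac{125}{9179} - \frac{6113}{4488} = - \frac{56672227}{41195352}$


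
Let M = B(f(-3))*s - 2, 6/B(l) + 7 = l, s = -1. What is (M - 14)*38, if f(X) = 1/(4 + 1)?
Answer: -9766/17 ≈ -574.47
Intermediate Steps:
f(X) = ⅕ (f(X) = 1/5 = ⅕)
B(l) = 6/(-7 + l)
M = -19/17 (M = (6/(-7 + ⅕))*(-1) - 2 = (6/(-34/5))*(-1) - 2 = (6*(-5/34))*(-1) - 2 = -15/17*(-1) - 2 = 15/17 - 2 = -19/17 ≈ -1.1176)
(M - 14)*38 = (-19/17 - 14)*38 = -257/17*38 = -9766/17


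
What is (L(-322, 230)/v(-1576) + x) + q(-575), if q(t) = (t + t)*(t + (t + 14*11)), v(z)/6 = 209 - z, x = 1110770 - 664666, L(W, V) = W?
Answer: 1217500537/765 ≈ 1.5915e+6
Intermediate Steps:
x = 446104
v(z) = 1254 - 6*z (v(z) = 6*(209 - z) = 1254 - 6*z)
q(t) = 2*t*(154 + 2*t) (q(t) = (2*t)*(t + (t + 154)) = (2*t)*(t + (154 + t)) = (2*t)*(154 + 2*t) = 2*t*(154 + 2*t))
(L(-322, 230)/v(-1576) + x) + q(-575) = (-322/(1254 - 6*(-1576)) + 446104) + 4*(-575)*(77 - 575) = (-322/(1254 + 9456) + 446104) + 4*(-575)*(-498) = (-322/10710 + 446104) + 1145400 = (-322*1/10710 + 446104) + 1145400 = (-23/765 + 446104) + 1145400 = 341269537/765 + 1145400 = 1217500537/765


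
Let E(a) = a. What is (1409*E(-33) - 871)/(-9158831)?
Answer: 47368/9158831 ≈ 0.0051718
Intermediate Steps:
(1409*E(-33) - 871)/(-9158831) = (1409*(-33) - 871)/(-9158831) = (-46497 - 871)*(-1/9158831) = -47368*(-1/9158831) = 47368/9158831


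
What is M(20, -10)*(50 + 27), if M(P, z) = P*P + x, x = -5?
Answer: 30415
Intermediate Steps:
M(P, z) = -5 + P**2 (M(P, z) = P*P - 5 = P**2 - 5 = -5 + P**2)
M(20, -10)*(50 + 27) = (-5 + 20**2)*(50 + 27) = (-5 + 400)*77 = 395*77 = 30415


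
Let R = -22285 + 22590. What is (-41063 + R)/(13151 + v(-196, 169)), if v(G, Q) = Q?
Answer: -6793/2220 ≈ -3.0599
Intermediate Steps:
R = 305
(-41063 + R)/(13151 + v(-196, 169)) = (-41063 + 305)/(13151 + 169) = -40758/13320 = -40758*1/13320 = -6793/2220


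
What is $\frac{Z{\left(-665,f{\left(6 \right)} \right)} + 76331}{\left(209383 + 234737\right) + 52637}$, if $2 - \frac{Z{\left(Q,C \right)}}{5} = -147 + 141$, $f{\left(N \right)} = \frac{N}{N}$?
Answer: $\frac{76371}{496757} \approx 0.15374$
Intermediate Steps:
$f{\left(N \right)} = 1$
$Z{\left(Q,C \right)} = 40$ ($Z{\left(Q,C \right)} = 10 - 5 \left(-147 + 141\right) = 10 - -30 = 10 + 30 = 40$)
$\frac{Z{\left(-665,f{\left(6 \right)} \right)} + 76331}{\left(209383 + 234737\right) + 52637} = \frac{40 + 76331}{\left(209383 + 234737\right) + 52637} = \frac{76371}{444120 + 52637} = \frac{76371}{496757}$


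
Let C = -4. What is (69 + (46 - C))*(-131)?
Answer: -15589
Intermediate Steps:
(69 + (46 - C))*(-131) = (69 + (46 - 1*(-4)))*(-131) = (69 + (46 + 4))*(-131) = (69 + 50)*(-131) = 119*(-131) = -15589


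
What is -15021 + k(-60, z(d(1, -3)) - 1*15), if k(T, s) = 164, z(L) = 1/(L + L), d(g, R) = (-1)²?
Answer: -14857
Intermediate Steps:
d(g, R) = 1
z(L) = 1/(2*L)
-15021 + k(-60, z(d(1, -3)) - 1*15) = -15021 + 164 = -14857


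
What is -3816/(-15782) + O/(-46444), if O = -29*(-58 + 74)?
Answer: 23069144/91622401 ≈ 0.25178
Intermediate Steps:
O = -464 (O = -29*16 = -464)
-3816/(-15782) + O/(-46444) = -3816/(-15782) - 464/(-46444) = -3816*(-1/15782) - 464*(-1/46444) = 1908/7891 + 116/11611 = 23069144/91622401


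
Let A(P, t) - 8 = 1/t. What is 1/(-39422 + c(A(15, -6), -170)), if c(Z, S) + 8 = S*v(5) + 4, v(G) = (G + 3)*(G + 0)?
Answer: -1/46226 ≈ -2.1633e-5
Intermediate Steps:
v(G) = G*(3 + G) (v(G) = (3 + G)*G = G*(3 + G))
A(P, t) = 8 + 1/t
c(Z, S) = -4 + 40*S (c(Z, S) = -8 + (S*(5*(3 + 5)) + 4) = -8 + (S*(5*8) + 4) = -8 + (S*40 + 4) = -8 + (40*S + 4) = -8 + (4 + 40*S) = -4 + 40*S)
1/(-39422 + c(A(15, -6), -170)) = 1/(-39422 + (-4 + 40*(-170))) = 1/(-39422 + (-4 - 6800)) = 1/(-39422 - 6804) = 1/(-46226) = -1/46226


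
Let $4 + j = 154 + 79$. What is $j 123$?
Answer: $28167$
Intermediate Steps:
$j = 229$ ($j = -4 + \left(154 + 79\right) = -4 + 233 = 229$)
$j 123 = 229 \cdot 123 = 28167$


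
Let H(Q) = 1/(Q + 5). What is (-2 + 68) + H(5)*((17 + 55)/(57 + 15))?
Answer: 661/10 ≈ 66.100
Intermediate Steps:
H(Q) = 1/(5 + Q)
(-2 + 68) + H(5)*((17 + 55)/(57 + 15)) = (-2 + 68) + ((17 + 55)/(57 + 15))/(5 + 5) = 66 + (72/72)/10 = 66 + (72*(1/72))/10 = 66 + (⅒)*1 = 66 + ⅒ = 661/10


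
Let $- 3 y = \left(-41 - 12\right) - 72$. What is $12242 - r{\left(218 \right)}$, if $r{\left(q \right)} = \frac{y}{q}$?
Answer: $\frac{8006143}{654} \approx 12242.0$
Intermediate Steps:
$y = \frac{125}{3}$ ($y = - \frac{\left(-41 - 12\right) - 72}{3} = - \frac{-53 - 72}{3} = \left(- \frac{1}{3}\right) \left(-125\right) = \frac{125}{3} \approx 41.667$)
$r{\left(q \right)} = \frac{125}{3 q}$
$12242 - r{\left(218 \right)} = 12242 - \frac{125}{3 \cdot 218} = 12242 - \frac{125}{3} \cdot \frac{1}{218} = 12242 - \frac{125}{654} = \frac{8006143}{654}$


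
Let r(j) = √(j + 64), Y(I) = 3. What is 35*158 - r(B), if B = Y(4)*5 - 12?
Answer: 5530 - √67 ≈ 5521.8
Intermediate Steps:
B = 3 (B = 3*5 - 12 = 15 - 12 = 3)
r(j) = √(64 + j)
35*158 - r(B) = 35*158 - √(64 + 3) = 5530 - √67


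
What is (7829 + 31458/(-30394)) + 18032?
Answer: 56141984/2171 ≈ 25860.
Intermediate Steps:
(7829 + 31458/(-30394)) + 18032 = (7829 + 31458*(-1/30394)) + 18032 = (7829 - 2247/2171) + 18032 = 16994512/2171 + 18032 = 56141984/2171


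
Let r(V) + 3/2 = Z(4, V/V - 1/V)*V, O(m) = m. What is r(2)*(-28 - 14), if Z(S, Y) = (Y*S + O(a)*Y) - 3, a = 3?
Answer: 21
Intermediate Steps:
Z(S, Y) = -3 + 3*Y + S*Y (Z(S, Y) = (Y*S + 3*Y) - 3 = (S*Y + 3*Y) - 3 = (3*Y + S*Y) - 3 = -3 + 3*Y + S*Y)
r(V) = -3/2 + V*(4 - 7/V) (r(V) = -3/2 + (-3 + 3*(V/V - 1/V) + 4*(V/V - 1/V))*V = -3/2 + (-3 + 3*(1 - 1/V) + 4*(1 - 1/V))*V = -3/2 + (-3 + (3 - 3/V) + (4 - 4/V))*V = -3/2 + (4 - 7/V)*V = -3/2 + V*(4 - 7/V))
r(2)*(-28 - 14) = (-17/2 + 4*2)*(-28 - 14) = (-17/2 + 8)*(-42) = -1/2*(-42) = 21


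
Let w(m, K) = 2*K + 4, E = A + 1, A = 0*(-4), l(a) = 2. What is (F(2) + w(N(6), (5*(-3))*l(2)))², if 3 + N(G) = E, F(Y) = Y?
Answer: 2916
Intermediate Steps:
A = 0
E = 1 (E = 0 + 1 = 1)
N(G) = -2 (N(G) = -3 + 1 = -2)
w(m, K) = 4 + 2*K
(F(2) + w(N(6), (5*(-3))*l(2)))² = (2 + (4 + 2*((5*(-3))*2)))² = (2 + (4 + 2*(-15*2)))² = (2 + (4 + 2*(-30)))² = (2 + (4 - 60))² = (2 - 56)² = (-54)² = 2916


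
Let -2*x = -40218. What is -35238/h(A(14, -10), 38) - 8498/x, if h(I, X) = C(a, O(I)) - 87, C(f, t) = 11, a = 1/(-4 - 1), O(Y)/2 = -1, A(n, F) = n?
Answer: 353977547/764142 ≈ 463.24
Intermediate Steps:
x = 20109 (x = -1/2*(-40218) = 20109)
O(Y) = -2 (O(Y) = 2*(-1) = -2)
a = -1/5 (a = 1/(-5) = -1/5 ≈ -0.20000)
h(I, X) = -76 (h(I, X) = 11 - 87 = -76)
-35238/h(A(14, -10), 38) - 8498/x = -35238/(-76) - 8498/20109 = -35238*(-1/76) - 8498*1/20109 = 17619/38 - 8498/20109 = 353977547/764142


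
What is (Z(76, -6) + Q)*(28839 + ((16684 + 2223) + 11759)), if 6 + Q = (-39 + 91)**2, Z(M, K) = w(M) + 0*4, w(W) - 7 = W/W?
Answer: 161020530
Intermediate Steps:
w(W) = 8 (w(W) = 7 + W/W = 7 + 1 = 8)
Z(M, K) = 8 (Z(M, K) = 8 + 0*4 = 8 + 0 = 8)
Q = 2698 (Q = -6 + (-39 + 91)**2 = -6 + 52**2 = -6 + 2704 = 2698)
(Z(76, -6) + Q)*(28839 + ((16684 + 2223) + 11759)) = (8 + 2698)*(28839 + ((16684 + 2223) + 11759)) = 2706*(28839 + (18907 + 11759)) = 2706*(28839 + 30666) = 2706*59505 = 161020530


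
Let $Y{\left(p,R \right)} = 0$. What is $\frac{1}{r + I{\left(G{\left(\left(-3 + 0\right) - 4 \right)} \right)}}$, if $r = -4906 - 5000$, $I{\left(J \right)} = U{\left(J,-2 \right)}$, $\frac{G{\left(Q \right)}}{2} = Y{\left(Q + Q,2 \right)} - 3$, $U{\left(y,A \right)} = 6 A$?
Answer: $- \frac{1}{9918} \approx -0.00010083$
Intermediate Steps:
$G{\left(Q \right)} = -6$ ($G{\left(Q \right)} = 2 \left(0 - 3\right) = 2 \left(-3\right) = -6$)
$I{\left(J \right)} = -12$ ($I{\left(J \right)} = 6 \left(-2\right) = -12$)
$r = -9906$ ($r = -4906 - 5000 = -9906$)
$\frac{1}{r + I{\left(G{\left(\left(-3 + 0\right) - 4 \right)} \right)}} = \frac{1}{-9906 - 12} = \frac{1}{-9918} = - \frac{1}{9918}$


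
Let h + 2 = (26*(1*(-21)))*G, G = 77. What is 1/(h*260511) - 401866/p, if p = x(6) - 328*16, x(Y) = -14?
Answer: 733601325113647/9605714772468 ≈ 76.371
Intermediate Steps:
p = -5262 (p = -14 - 328*16 = -14 - 5248 = -5262)
h = -42044 (h = -2 + (26*(1*(-21)))*77 = -2 + (26*(-21))*77 = -2 - 546*77 = -2 - 42042 = -42044)
1/(h*260511) - 401866/p = 1/(-42044*260511) - 401866/(-5262) = -1/42044*1/260511 - 401866*(-1/5262) = -1/10952924484 + 200933/2631 = 733601325113647/9605714772468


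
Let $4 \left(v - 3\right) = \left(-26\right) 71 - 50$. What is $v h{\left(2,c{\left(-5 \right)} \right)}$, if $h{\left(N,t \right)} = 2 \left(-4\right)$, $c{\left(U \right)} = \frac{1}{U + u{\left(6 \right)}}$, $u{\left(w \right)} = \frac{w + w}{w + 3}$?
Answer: $3768$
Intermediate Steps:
$u{\left(w \right)} = \frac{2 w}{3 + w}$
$c{\left(U \right)} = \frac{1}{\frac{4}{3} + U}$ ($c{\left(U \right)} = \frac{1}{U + 2 \cdot 6 \frac{1}{3 + 6}} = \frac{1}{U + 2 \cdot 6 \cdot \frac{1}{9}} = \frac{1}{U + \frac{4}{3}} = \frac{1}{\frac{4}{3} + U}$)
$h{\left(N,t \right)} = -8$
$v = -471$ ($v = 3 + \frac{\left(-26\right) 71 - 50}{4} = 3 + \frac{-1846 - 50}{4} = 3 + \frac{1}{4} \left(-1896\right) = 3 - 474 = -471$)
$v h{\left(2,c{\left(-5 \right)} \right)} = \left(-471\right) \left(-8\right) = 3768$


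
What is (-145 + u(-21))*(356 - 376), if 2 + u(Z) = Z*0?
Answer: 2940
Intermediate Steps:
u(Z) = -2 (u(Z) = -2 + Z*0 = -2 + 0 = -2)
(-145 + u(-21))*(356 - 376) = (-145 - 2)*(356 - 376) = -147*(-20) = 2940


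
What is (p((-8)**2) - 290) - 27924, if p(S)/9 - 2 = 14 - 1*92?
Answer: -28898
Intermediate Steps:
p(S) = -684 (p(S) = 18 + 9*(14 - 1*92) = 18 + 9*(14 - 92) = 18 + 9*(-78) = 18 - 702 = -684)
(p((-8)**2) - 290) - 27924 = (-684 - 290) - 27924 = -974 - 27924 = -28898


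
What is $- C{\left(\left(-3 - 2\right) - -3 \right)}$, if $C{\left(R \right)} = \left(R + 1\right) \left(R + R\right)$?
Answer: $-4$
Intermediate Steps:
$C{\left(R \right)} = 2 R \left(1 + R\right)$ ($C{\left(R \right)} = \left(1 + R\right) 2 R = 2 R \left(1 + R\right)$)
$- C{\left(\left(-3 - 2\right) - -3 \right)} = - 2 \left(\left(-3 - 2\right) - -3\right) \left(1 - 2\right) = - 2 \left(\left(-3 - 2\right) + 3\right) \left(1 + \left(\left(-3 - 2\right) + 3\right)\right) = - 2 \left(-5 + 3\right) \left(1 + \left(-5 + 3\right)\right) = - 2 \left(-2\right) \left(1 - 2\right) = - 2 \left(-2\right) \left(-1\right) = \left(-1\right) 4 = -4$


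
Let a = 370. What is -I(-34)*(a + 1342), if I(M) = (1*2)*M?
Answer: 116416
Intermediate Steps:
I(M) = 2*M
-I(-34)*(a + 1342) = -2*(-34)*(370 + 1342) = -(-68)*1712 = -1*(-116416) = 116416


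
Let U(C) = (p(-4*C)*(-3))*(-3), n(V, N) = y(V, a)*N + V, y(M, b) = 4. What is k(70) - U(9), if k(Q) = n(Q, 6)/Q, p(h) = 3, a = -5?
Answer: -898/35 ≈ -25.657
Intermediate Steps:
n(V, N) = V + 4*N (n(V, N) = 4*N + V = V + 4*N)
k(Q) = (24 + Q)/Q (k(Q) = (Q + 4*6)/Q = (Q + 24)/Q = (24 + Q)/Q)
U(C) = 27 (U(C) = (3*(-3))*(-3) = -9*(-3) = 27)
k(70) - U(9) = (24 + 70)/70 - 1*27 = (1/70)*94 - 27 = 47/35 - 27 = -898/35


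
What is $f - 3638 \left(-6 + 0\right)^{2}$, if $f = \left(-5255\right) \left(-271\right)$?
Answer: $1293137$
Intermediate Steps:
$f = 1424105$
$f - 3638 \left(-6 + 0\right)^{2} = 1424105 - 3638 \left(-6 + 0\right)^{2} = 1424105 - 3638 \left(-6\right)^{2} = 1424105 - 3638 \cdot 36 = 1424105 - 130968 = 1293137$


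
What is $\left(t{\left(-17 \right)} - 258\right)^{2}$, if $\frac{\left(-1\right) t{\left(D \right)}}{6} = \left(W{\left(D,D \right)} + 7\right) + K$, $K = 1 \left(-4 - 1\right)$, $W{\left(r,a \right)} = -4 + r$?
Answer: $20736$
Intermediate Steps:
$K = -5$ ($K = 1 \left(-5\right) = -5$)
$t{\left(D \right)} = 12 - 6 D$ ($t{\left(D \right)} = - 6 \left(\left(\left(-4 + D\right) + 7\right) - 5\right) = - 6 \left(\left(3 + D\right) - 5\right) = - 6 \left(-2 + D\right) = 12 - 6 D$)
$\left(t{\left(-17 \right)} - 258\right)^{2} = \left(\left(12 - -102\right) - 258\right)^{2} = \left(\left(12 + 102\right) - 258\right)^{2} = \left(114 - 258\right)^{2} = \left(-144\right)^{2} = 20736$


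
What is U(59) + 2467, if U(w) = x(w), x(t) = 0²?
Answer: 2467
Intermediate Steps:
x(t) = 0
U(w) = 0
U(59) + 2467 = 0 + 2467 = 2467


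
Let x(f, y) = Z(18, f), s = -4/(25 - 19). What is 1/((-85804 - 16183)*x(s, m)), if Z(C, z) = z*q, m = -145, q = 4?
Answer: 3/815896 ≈ 3.6769e-6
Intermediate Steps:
s = -⅔ (s = -4/6 = -4*⅙ = -⅔ ≈ -0.66667)
Z(C, z) = 4*z (Z(C, z) = z*4 = 4*z)
x(f, y) = 4*f
1/((-85804 - 16183)*x(s, m)) = 1/((-85804 - 16183)*((4*(-⅔)))) = 1/((-101987)*(-8/3)) = -1/101987*(-3/8) = 3/815896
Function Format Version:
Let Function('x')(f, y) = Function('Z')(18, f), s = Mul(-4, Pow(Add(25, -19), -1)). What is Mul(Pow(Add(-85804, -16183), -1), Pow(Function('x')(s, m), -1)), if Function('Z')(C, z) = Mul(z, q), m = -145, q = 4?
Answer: Rational(3, 815896) ≈ 3.6769e-6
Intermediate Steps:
s = Rational(-2, 3) (s = Mul(-4, Pow(6, -1)) = Mul(-4, Rational(1, 6)) = Rational(-2, 3) ≈ -0.66667)
Function('Z')(C, z) = Mul(4, z) (Function('Z')(C, z) = Mul(z, 4) = Mul(4, z))
Function('x')(f, y) = Mul(4, f)
Mul(Pow(Add(-85804, -16183), -1), Pow(Function('x')(s, m), -1)) = Mul(Pow(Add(-85804, -16183), -1), Pow(Mul(4, Rational(-2, 3)), -1)) = Mul(Pow(-101987, -1), Pow(Rational(-8, 3), -1)) = Mul(Rational(-1, 101987), Rational(-3, 8)) = Rational(3, 815896)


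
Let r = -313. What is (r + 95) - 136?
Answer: -354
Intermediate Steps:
(r + 95) - 136 = (-313 + 95) - 136 = -218 - 136 = -354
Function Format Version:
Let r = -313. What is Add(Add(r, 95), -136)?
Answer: -354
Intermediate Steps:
Add(Add(r, 95), -136) = Add(Add(-313, 95), -136) = Add(-218, -136) = -354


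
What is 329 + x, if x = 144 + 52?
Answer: 525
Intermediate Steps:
x = 196
329 + x = 329 + 196 = 525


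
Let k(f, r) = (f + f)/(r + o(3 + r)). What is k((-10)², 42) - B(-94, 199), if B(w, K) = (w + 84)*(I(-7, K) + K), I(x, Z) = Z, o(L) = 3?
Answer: 35860/9 ≈ 3984.4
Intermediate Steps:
B(w, K) = 2*K*(84 + w) (B(w, K) = (w + 84)*(K + K) = (84 + w)*(2*K) = 2*K*(84 + w))
k(f, r) = 2*f/(3 + r) (k(f, r) = (f + f)/(r + 3) = (2*f)/(3 + r) = 2*f/(3 + r))
k((-10)², 42) - B(-94, 199) = 2*(-10)²/(3 + 42) - 2*199*(84 - 94) = 2*100/45 - 2*199*(-10) = 2*100*(1/45) - 1*(-3980) = 40/9 + 3980 = 35860/9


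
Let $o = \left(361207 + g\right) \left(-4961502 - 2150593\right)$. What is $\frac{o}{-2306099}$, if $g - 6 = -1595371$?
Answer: $- \frac{8777448941010}{2306099} \approx -3.8062 \cdot 10^{6}$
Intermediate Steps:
$g = -1595365$ ($g = 6 - 1595371 = -1595365$)
$o = 8777448941010$ ($o = \left(361207 - 1595365\right) \left(-4961502 - 2150593\right) = \left(-1234158\right) \left(-7112095\right) = 8777448941010$)
$\frac{o}{-2306099} = \frac{8777448941010}{-2306099} = 8777448941010 \left(- \frac{1}{2306099}\right) = - \frac{8777448941010}{2306099}$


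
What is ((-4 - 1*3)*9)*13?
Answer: -819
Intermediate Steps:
((-4 - 1*3)*9)*13 = ((-4 - 3)*9)*13 = -7*9*13 = -63*13 = -819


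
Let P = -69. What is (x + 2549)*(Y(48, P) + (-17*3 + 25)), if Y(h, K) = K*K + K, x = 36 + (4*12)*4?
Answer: 12957482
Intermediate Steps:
x = 228 (x = 36 + 48*4 = 36 + 192 = 228)
Y(h, K) = K + K² (Y(h, K) = K² + K = K + K²)
(x + 2549)*(Y(48, P) + (-17*3 + 25)) = (228 + 2549)*(-69*(1 - 69) + (-17*3 + 25)) = 2777*(-69*(-68) + (-51 + 25)) = 2777*(4692 - 26) = 2777*4666 = 12957482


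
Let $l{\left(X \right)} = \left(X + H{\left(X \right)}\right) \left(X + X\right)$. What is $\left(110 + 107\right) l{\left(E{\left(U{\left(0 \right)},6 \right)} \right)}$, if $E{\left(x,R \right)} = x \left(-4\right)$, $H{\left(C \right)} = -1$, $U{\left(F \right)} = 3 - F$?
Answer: $67704$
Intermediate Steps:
$E{\left(x,R \right)} = - 4 x$
$l{\left(X \right)} = 2 X \left(-1 + X\right)$ ($l{\left(X \right)} = \left(X - 1\right) \left(X + X\right) = \left(-1 + X\right) 2 X = 2 X \left(-1 + X\right)$)
$\left(110 + 107\right) l{\left(E{\left(U{\left(0 \right)},6 \right)} \right)} = \left(110 + 107\right) 2 \left(- 4 \left(3 - 0\right)\right) \left(-1 - 4 \left(3 - 0\right)\right) = 217 \cdot 2 \left(- 4 \left(3 + 0\right)\right) \left(-1 - 4 \left(3 + 0\right)\right) = 217 \cdot 2 \left(\left(-4\right) 3\right) \left(-1 - 12\right) = 217 \cdot 2 \left(-12\right) \left(-1 - 12\right) = 217 \cdot 2 \left(-12\right) \left(-13\right) = 217 \cdot 312 = 67704$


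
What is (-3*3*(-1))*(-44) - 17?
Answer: -413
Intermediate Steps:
(-3*3*(-1))*(-44) - 17 = -9*(-1)*(-44) - 17 = 9*(-44) - 17 = -396 - 17 = -413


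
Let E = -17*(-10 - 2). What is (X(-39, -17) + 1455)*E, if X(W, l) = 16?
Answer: 300084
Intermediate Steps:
E = 204 (E = -17*(-12) = 204)
(X(-39, -17) + 1455)*E = (16 + 1455)*204 = 1471*204 = 300084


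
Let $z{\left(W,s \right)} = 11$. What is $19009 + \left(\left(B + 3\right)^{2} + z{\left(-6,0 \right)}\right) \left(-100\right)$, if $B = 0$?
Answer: $17009$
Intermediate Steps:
$19009 + \left(\left(B + 3\right)^{2} + z{\left(-6,0 \right)}\right) \left(-100\right) = 19009 + \left(\left(0 + 3\right)^{2} + 11\right) \left(-100\right) = 19009 + \left(3^{2} + 11\right) \left(-100\right) = 19009 + \left(9 + 11\right) \left(-100\right) = 19009 + 20 \left(-100\right) = 19009 - 2000 = 17009$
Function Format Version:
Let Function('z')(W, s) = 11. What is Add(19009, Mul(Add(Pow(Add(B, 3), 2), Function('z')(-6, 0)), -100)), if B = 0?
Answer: 17009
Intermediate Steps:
Add(19009, Mul(Add(Pow(Add(B, 3), 2), Function('z')(-6, 0)), -100)) = Add(19009, Mul(Add(Pow(Add(0, 3), 2), 11), -100)) = Add(19009, Mul(Add(Pow(3, 2), 11), -100)) = Add(19009, Mul(Add(9, 11), -100)) = Add(19009, Mul(20, -100)) = Add(19009, -2000) = 17009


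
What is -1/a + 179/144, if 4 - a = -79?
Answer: 14713/11952 ≈ 1.2310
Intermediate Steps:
a = 83 (a = 4 - 1*(-79) = 4 + 79 = 83)
-1/a + 179/144 = -1/83 + 179/144 = 14713/11952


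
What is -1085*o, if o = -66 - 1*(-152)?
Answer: -93310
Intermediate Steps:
o = 86 (o = -66 + 152 = 86)
-1085*o = -1085*86 = -93310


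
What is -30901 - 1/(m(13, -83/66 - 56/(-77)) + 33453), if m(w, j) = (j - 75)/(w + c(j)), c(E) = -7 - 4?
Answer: -136298470843/4410811 ≈ -30901.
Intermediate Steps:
c(E) = -11
m(w, j) = (-75 + j)/(-11 + w) (m(w, j) = (j - 75)/(w - 11) = (-75 + j)/(-11 + w))
-30901 - 1/(m(13, -83/66 - 56/(-77)) + 33453) = -30901 - 1/((-75 + (-83/66 - 56/(-77)))/(-11 + 13) + 33453) = -30901 - 1/((-75 + (-83*1/66 - 56*(-1/77)))/2 + 33453) = -30901 - 1/((-75 + (-83/66 + 8/11))/2 + 33453) = -30901 - 1/((-75 - 35/66)/2 + 33453) = -30901 - 1/((½)*(-4985/66) + 33453) = -30901 - 1/(-4985/132 + 33453) = -30901 - 1/4410811/132 = -30901 - 1*132/4410811 = -30901 - 132/4410811 = -136298470843/4410811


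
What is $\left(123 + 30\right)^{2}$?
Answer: $23409$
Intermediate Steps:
$\left(123 + 30\right)^{2} = 153^{2} = 23409$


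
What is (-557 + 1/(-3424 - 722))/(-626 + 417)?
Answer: 2309323/866514 ≈ 2.6651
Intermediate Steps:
(-557 + 1/(-3424 - 722))/(-626 + 417) = (-557 + 1/(-4146))/(-209) = (-557 - 1/4146)*(-1/209) = -2309323/4146*(-1/209) = 2309323/866514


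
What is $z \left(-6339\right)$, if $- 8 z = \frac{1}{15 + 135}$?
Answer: $\frac{2113}{400} \approx 5.2825$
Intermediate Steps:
$z = - \frac{1}{1200}$ ($z = - \frac{1}{8 \left(15 + 135\right)} = - \frac{1}{8 \cdot 150} = \left(- \frac{1}{8}\right) \frac{1}{150} = - \frac{1}{1200} \approx -0.00083333$)
$z \left(-6339\right) = \left(- \frac{1}{1200}\right) \left(-6339\right) = \frac{2113}{400}$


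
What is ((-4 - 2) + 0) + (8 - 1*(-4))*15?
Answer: 174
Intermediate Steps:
((-4 - 2) + 0) + (8 - 1*(-4))*15 = (-6 + 0) + (8 + 4)*15 = -6 + 12*15 = -6 + 180 = 174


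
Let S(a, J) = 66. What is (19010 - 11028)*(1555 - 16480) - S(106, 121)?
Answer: -119131416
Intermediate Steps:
(19010 - 11028)*(1555 - 16480) - S(106, 121) = (19010 - 11028)*(1555 - 16480) - 1*66 = 7982*(-14925) - 66 = -119131350 - 66 = -119131416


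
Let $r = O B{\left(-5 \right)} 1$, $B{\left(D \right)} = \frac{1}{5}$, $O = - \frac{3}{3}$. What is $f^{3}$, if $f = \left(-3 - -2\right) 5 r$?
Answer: $1$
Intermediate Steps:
$O = -1$ ($O = \left(-3\right) \frac{1}{3} = -1$)
$B{\left(D \right)} = \frac{1}{5}$
$r = - \frac{1}{5}$ ($r = \left(-1\right) \frac{1}{5} \cdot 1 = \left(- \frac{1}{5}\right) 1 = - \frac{1}{5} \approx -0.2$)
$f = 1$ ($f = \left(-3 - -2\right) 5 \left(- \frac{1}{5}\right) = \left(-3 + 2\right) 5 \left(- \frac{1}{5}\right) = \left(-1\right) 5 \left(- \frac{1}{5}\right) = \left(-5\right) \left(- \frac{1}{5}\right) = 1$)
$f^{3} = 1^{3} = 1$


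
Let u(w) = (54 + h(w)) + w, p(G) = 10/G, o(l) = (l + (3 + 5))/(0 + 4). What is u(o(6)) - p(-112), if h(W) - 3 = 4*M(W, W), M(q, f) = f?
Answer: 4177/56 ≈ 74.589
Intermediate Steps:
h(W) = 3 + 4*W
o(l) = 2 + l/4 (o(l) = (l + 8)/4 = (8 + l)*(¼) = 2 + l/4)
u(w) = 57 + 5*w (u(w) = (54 + (3 + 4*w)) + w = (57 + 4*w) + w = 57 + 5*w)
u(o(6)) - p(-112) = (57 + 5*(2 + (¼)*6)) - 10/(-112) = (57 + 5*(2 + 3/2)) - 10*(-1)/112 = (57 + 5*(7/2)) - 1*(-5/56) = (57 + 35/2) + 5/56 = 149/2 + 5/56 = 4177/56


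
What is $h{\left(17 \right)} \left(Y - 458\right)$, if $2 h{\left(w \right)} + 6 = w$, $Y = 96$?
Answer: $-1991$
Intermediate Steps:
$h{\left(w \right)} = -3 + \frac{w}{2}$
$h{\left(17 \right)} \left(Y - 458\right) = \left(-3 + \frac{1}{2} \cdot 17\right) \left(96 - 458\right) = \left(-3 + \frac{17}{2}\right) \left(-362\right) = \frac{11}{2} \left(-362\right) = -1991$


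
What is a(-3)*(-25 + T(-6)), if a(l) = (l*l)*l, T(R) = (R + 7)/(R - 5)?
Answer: 7452/11 ≈ 677.45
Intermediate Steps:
T(R) = (7 + R)/(-5 + R)
a(l) = l³ (a(l) = l²*l = l³)
a(-3)*(-25 + T(-6)) = (-3)³*(-25 + (7 - 6)/(-5 - 6)) = -27*(-25 + 1/(-11)) = -27*(-25 - 1/11*1) = -27*(-25 - 1/11) = -27*(-276/11) = 7452/11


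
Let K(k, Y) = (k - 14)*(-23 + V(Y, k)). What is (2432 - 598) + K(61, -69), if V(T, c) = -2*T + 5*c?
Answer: 21574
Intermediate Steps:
K(k, Y) = (-14 + k)*(-23 - 2*Y + 5*k) (K(k, Y) = (k - 14)*(-23 + (-2*Y + 5*k)) = (-14 + k)*(-23 - 2*Y + 5*k))
(2432 - 598) + K(61, -69) = (2432 - 598) + (322 - 93*61 + 28*(-69) - 1*61*(-5*61 + 2*(-69))) = 1834 + (322 - 5673 - 1932 - 1*61*(-305 - 138)) = 1834 + (322 - 5673 - 1932 - 1*61*(-443)) = 1834 + (322 - 5673 - 1932 + 27023) = 1834 + 19740 = 21574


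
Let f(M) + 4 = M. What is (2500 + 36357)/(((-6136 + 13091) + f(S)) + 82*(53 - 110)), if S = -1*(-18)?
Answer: 38857/2295 ≈ 16.931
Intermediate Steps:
S = 18
f(M) = -4 + M
(2500 + 36357)/(((-6136 + 13091) + f(S)) + 82*(53 - 110)) = (2500 + 36357)/(((-6136 + 13091) + (-4 + 18)) + 82*(53 - 110)) = 38857/((6955 + 14) + 82*(-57)) = 38857/(6969 - 4674) = 38857/2295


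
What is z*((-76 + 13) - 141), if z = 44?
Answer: -8976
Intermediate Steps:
z*((-76 + 13) - 141) = 44*((-76 + 13) - 141) = 44*(-63 - 141) = 44*(-204) = -8976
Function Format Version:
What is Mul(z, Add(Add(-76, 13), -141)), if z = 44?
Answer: -8976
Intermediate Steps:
Mul(z, Add(Add(-76, 13), -141)) = Mul(44, Add(Add(-76, 13), -141)) = Mul(44, Add(-63, -141)) = Mul(44, -204) = -8976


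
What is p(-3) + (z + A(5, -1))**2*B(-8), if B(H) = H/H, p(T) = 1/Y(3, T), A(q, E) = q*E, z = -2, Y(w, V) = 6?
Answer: 295/6 ≈ 49.167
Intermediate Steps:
A(q, E) = E*q
p(T) = 1/6
B(H) = 1
p(-3) + (z + A(5, -1))**2*B(-8) = 1/6 + (-2 - 1*5)**2*1 = 1/6 + (-2 - 5)**2*1 = 1/6 + (-7)**2*1 = 1/6 + 49*1 = 1/6 + 49 = 295/6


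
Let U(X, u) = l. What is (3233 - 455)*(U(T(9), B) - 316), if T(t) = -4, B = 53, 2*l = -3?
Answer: -882015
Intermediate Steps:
l = -3/2 (l = (½)*(-3) = -3/2 ≈ -1.5000)
U(X, u) = -3/2
(3233 - 455)*(U(T(9), B) - 316) = (3233 - 455)*(-3/2 - 316) = 2778*(-635/2) = -882015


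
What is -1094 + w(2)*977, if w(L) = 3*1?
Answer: 1837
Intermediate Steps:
w(L) = 3
-1094 + w(2)*977 = -1094 + 3*977 = -1094 + 2931 = 1837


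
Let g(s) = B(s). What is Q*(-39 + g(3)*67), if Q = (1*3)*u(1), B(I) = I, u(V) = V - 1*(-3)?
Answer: 1944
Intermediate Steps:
u(V) = 3 + V (u(V) = V + 3 = 3 + V)
g(s) = s
Q = 12 (Q = (1*3)*(3 + 1) = 3*4 = 12)
Q*(-39 + g(3)*67) = 12*(-39 + 3*67) = 12*(-39 + 201) = 12*162 = 1944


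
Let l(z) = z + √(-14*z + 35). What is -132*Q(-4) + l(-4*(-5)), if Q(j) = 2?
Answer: -244 + 7*I*√5 ≈ -244.0 + 15.652*I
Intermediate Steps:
l(z) = z + √(35 - 14*z)
-132*Q(-4) + l(-4*(-5)) = -132*2 + (-4*(-5) + √(35 - (-56)*(-5))) = -264 + (20 + √(35 - 14*20)) = -264 + (20 + √(35 - 280)) = -264 + (20 + √(-245)) = -264 + (20 + 7*I*√5) = -244 + 7*I*√5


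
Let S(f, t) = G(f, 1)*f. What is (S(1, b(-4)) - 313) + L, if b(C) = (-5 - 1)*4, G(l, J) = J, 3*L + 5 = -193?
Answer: -378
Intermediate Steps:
L = -66 (L = -5/3 + (1/3)*(-193) = -5/3 - 193/3 = -66)
b(C) = -24 (b(C) = -6*4 = -24)
S(f, t) = f (S(f, t) = 1*f = f)
(S(1, b(-4)) - 313) + L = (1 - 313) - 66 = -312 - 66 = -378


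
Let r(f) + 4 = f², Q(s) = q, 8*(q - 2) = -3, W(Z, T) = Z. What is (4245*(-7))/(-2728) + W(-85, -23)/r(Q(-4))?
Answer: 17425525/237336 ≈ 73.421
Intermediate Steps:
q = 13/8 (q = 2 + (⅛)*(-3) = 2 - 3/8 = 13/8 ≈ 1.6250)
Q(s) = 13/8
r(f) = -4 + f²
(4245*(-7))/(-2728) + W(-85, -23)/r(Q(-4)) = (4245*(-7))/(-2728) - 85/(-4 + (13/8)²) = -29715*(-1/2728) - 85/(-4 + 169/64) = 29715/2728 - 85/(-87/64) = 29715/2728 - 85*(-64/87) = 29715/2728 + 5440/87 = 17425525/237336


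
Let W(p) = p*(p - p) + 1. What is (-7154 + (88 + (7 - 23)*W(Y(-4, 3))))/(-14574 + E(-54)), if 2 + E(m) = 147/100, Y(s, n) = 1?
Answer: 708200/1457453 ≈ 0.48592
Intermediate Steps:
W(p) = 1 (W(p) = p*0 + 1 = 0 + 1 = 1)
E(m) = -53/100 (E(m) = -2 + 147/100 = -53/100)
(-7154 + (88 + (7 - 23)*W(Y(-4, 3))))/(-14574 + E(-54)) = (-7154 + (88 + (7 - 23)*1))/(-14574 - 53/100) = (-7154 + (88 - 16*1))/(-1457453/100) = (-7154 + (88 - 16))*(-100/1457453) = (-7154 + 72)*(-100/1457453) = -7082*(-100/1457453) = 708200/1457453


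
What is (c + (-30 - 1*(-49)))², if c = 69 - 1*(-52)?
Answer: 19600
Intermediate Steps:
c = 121 (c = 69 + 52 = 121)
(c + (-30 - 1*(-49)))² = (121 + (-30 - 1*(-49)))² = (121 + (-30 + 49))² = (121 + 19)² = 140² = 19600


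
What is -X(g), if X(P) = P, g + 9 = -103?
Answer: 112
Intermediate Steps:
g = -112 (g = -9 - 103 = -112)
-X(g) = -1*(-112) = 112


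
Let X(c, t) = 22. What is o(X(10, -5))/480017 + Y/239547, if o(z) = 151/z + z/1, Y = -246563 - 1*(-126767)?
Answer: -38331468223/76657754866 ≈ -0.50003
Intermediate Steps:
Y = -119796 (Y = -246563 + 126767 = -119796)
o(z) = z + 151/z (o(z) = 151/z + z*1 = 151/z + z = z + 151/z)
o(X(10, -5))/480017 + Y/239547 = (22 + 151/22)/480017 - 119796/239547 = (22 + 151*(1/22))*(1/480017) - 119796*1/239547 = (22 + 151/22)*(1/480017) - 39932/79849 = (635/22)*(1/480017) - 39932/79849 = 635/10560374 - 39932/79849 = -38331468223/76657754866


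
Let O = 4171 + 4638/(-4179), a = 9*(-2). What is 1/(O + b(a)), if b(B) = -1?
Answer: 1393/5807264 ≈ 0.00023987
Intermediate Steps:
a = -18
O = 5808657/1393 (O = 4171 + 4638*(-1/4179) = 4171 - 1546/1393 = 5808657/1393 ≈ 4169.9)
1/(O + b(a)) = 1/(5808657/1393 - 1) = 1/(5807264/1393) = 1393/5807264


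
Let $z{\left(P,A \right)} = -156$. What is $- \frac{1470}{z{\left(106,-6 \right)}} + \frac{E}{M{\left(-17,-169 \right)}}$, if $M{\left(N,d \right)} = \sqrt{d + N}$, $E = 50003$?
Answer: $\frac{245}{26} - \frac{1613 i \sqrt{186}}{6} \approx 9.4231 - 3666.4 i$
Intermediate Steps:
$M{\left(N,d \right)} = \sqrt{N + d}$
$- \frac{1470}{z{\left(106,-6 \right)}} + \frac{E}{M{\left(-17,-169 \right)}} = - \frac{1470}{-156} + \frac{50003}{\sqrt{-17 - 169}} = \left(-1470\right) \left(- \frac{1}{156}\right) + \frac{50003}{\sqrt{-186}} = \frac{245}{26} + \frac{50003}{i \sqrt{186}} = \frac{245}{26} + 50003 \left(- \frac{i \sqrt{186}}{186}\right) = \frac{245}{26} - \frac{1613 i \sqrt{186}}{6}$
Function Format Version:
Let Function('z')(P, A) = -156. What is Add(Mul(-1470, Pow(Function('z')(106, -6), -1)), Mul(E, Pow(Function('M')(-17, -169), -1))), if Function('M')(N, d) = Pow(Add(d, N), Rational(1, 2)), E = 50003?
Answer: Add(Rational(245, 26), Mul(Rational(-1613, 6), I, Pow(186, Rational(1, 2)))) ≈ Add(9.4231, Mul(-3666.4, I))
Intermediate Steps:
Function('M')(N, d) = Pow(Add(N, d), Rational(1, 2))
Add(Mul(-1470, Pow(Function('z')(106, -6), -1)), Mul(E, Pow(Function('M')(-17, -169), -1))) = Add(Mul(-1470, Pow(-156, -1)), Mul(50003, Pow(Pow(Add(-17, -169), Rational(1, 2)), -1))) = Add(Mul(-1470, Rational(-1, 156)), Mul(50003, Pow(Pow(-186, Rational(1, 2)), -1))) = Add(Rational(245, 26), Mul(50003, Pow(Mul(I, Pow(186, Rational(1, 2))), -1))) = Add(Rational(245, 26), Mul(50003, Mul(Rational(-1, 186), I, Pow(186, Rational(1, 2))))) = Add(Rational(245, 26), Mul(Rational(-1613, 6), I, Pow(186, Rational(1, 2))))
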